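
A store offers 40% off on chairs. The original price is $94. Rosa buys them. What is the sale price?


Calculate the discount amount:
40% of $94 = $37.60
Subtract from original:
$94 - $37.60 = $56.40

$56.40


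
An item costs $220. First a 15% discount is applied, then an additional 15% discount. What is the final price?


First discount:
15% of $220 = $33
Price after first discount:
$220 - $33 = $187
Second discount:
15% of $187 = $28.05
Final price:
$187 - $28.05 = $158.95

$158.95


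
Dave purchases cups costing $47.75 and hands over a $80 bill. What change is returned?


Start with the amount paid:
$80
Subtract the price:
$80 - $47.75 = $32.25

$32.25


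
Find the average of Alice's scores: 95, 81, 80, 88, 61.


Add the scores:
95 + 81 + 80 + 88 + 61 = 405
Divide by the number of tests:
405 / 5 = 81

81


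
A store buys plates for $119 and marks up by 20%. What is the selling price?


Calculate the markup amount:
20% of $119 = $23.80
Add to cost:
$119 + $23.80 = $142.80

$142.80


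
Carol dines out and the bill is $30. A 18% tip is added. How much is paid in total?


Calculate the tip:
18% of $30 = $5.40
Add tip to meal cost:
$30 + $5.40 = $35.40

$35.40


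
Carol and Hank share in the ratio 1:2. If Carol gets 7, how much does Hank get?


Find the multiplier:
7 / 1 = 7
Apply to Hank's share:
2 x 7 = 14

14


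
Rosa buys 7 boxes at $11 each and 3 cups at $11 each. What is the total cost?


Cost of boxes:
7 x $11 = $77
Cost of cups:
3 x $11 = $33
Add both:
$77 + $33 = $110

$110


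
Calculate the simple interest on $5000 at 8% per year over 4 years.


Use the formula I = P x R x T / 100
P x R x T = 5000 x 8 x 4 = 160000
I = 160000 / 100 = $1600

$1600


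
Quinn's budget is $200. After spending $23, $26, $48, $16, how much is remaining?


Add up expenses:
$23 + $26 + $48 + $16 = $113
Subtract from budget:
$200 - $113 = $87

$87


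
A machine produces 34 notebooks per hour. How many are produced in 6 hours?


Production rate: 34 notebooks per hour
Time: 6 hours
Total: 34 x 6 = 204 notebooks

204 notebooks


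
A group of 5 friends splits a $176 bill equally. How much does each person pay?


Total bill: $176
Number of people: 5
Each pays: $176 / 5 = $35.20

$35.20


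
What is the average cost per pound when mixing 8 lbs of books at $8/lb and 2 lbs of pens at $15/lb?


Cost of books:
8 x $8 = $64
Cost of pens:
2 x $15 = $30
Total cost: $64 + $30 = $94
Total weight: 10 lbs
Average: $94 / 10 = $9.40/lb

$9.40/lb


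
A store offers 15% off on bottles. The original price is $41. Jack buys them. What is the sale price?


Calculate the discount amount:
15% of $41 = $6.15
Subtract from original:
$41 - $6.15 = $34.85

$34.85


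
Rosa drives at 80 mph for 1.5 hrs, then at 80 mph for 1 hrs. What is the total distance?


Leg 1 distance:
80 x 1.5 = 120 miles
Leg 2 distance:
80 x 1 = 80 miles
Total distance:
120 + 80 = 200 miles

200 miles


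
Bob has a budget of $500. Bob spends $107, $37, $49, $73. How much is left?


Add up expenses:
$107 + $37 + $49 + $73 = $266
Subtract from budget:
$500 - $266 = $234

$234


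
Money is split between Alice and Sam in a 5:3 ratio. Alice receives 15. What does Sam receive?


Find the multiplier:
15 / 5 = 3
Apply to Sam's share:
3 x 3 = 9

9


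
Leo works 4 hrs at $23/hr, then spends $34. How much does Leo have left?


Calculate earnings:
4 x $23 = $92
Subtract spending:
$92 - $34 = $58

$58


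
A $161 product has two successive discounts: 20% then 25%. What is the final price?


First discount:
20% of $161 = $32.20
Price after first discount:
$161 - $32.20 = $128.80
Second discount:
25% of $128.80 = $32.20
Final price:
$128.80 - $32.20 = $96.60

$96.60


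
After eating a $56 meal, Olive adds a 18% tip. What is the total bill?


Calculate the tip:
18% of $56 = $10.08
Add tip to meal cost:
$56 + $10.08 = $66.08

$66.08


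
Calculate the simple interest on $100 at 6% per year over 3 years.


Use the formula I = P x R x T / 100
P x R x T = 100 x 6 x 3 = 1800
I = 1800 / 100 = $18

$18


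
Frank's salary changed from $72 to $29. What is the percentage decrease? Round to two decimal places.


Find the absolute change:
|29 - 72| = 43
Divide by original and multiply by 100:
43 / 72 x 100 = 59.7222...% ≈ 59.72%

59.72%


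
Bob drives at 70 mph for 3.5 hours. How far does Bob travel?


Use the formula: distance = speed x time
Speed = 70 mph, Time = 3.5 hours
70 x 3.5 = 245 miles

245 miles


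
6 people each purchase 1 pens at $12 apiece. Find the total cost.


Cost per person:
1 x $12 = $12
Group total:
6 x $12 = $72

$72


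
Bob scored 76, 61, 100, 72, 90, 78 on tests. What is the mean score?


Add the scores:
76 + 61 + 100 + 72 + 90 + 78 = 477
Divide by the number of tests:
477 / 6 = 79.5

79.5


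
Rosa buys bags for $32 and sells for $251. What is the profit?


Selling price = $251
Cost price = $32
Profit = selling price - cost price:
Profit = $251 - $32 = $219

$219


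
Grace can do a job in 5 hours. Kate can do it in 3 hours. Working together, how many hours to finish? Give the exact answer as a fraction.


Grace's rate: 1/5 of the job per hour
Kate's rate: 1/3 of the job per hour
Combined rate: 1/5 + 1/3 = 8/15 per hour
Time = 1 / (8/15) = 15/8 hours (≈ 1.88 hours)

15/8 hours


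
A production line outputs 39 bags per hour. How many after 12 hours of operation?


Production rate: 39 bags per hour
Time: 12 hours
Total: 39 x 12 = 468 bags

468 bags


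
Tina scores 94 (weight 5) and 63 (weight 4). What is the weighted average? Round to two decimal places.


Weighted sum:
5 x 94 + 4 x 63 = 722
Total weight:
5 + 4 = 9
Weighted average:
722 / 9 = 80.2222... ≈ 80.22

80.22


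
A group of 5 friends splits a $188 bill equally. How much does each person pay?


Total bill: $188
Number of people: 5
Each pays: $188 / 5 = $37.60

$37.60


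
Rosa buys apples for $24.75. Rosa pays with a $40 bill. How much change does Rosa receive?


Start with the amount paid:
$40
Subtract the price:
$40 - $24.75 = $15.25

$15.25


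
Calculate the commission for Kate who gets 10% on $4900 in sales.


Convert rate to decimal:
10% = 0.1
Multiply by sales:
$4900 x 0.1 = $490

$490


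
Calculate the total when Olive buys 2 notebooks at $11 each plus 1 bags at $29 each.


Cost of notebooks:
2 x $11 = $22
Cost of bags:
1 x $29 = $29
Add both:
$22 + $29 = $51

$51


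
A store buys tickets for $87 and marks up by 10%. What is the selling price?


Calculate the markup amount:
10% of $87 = $8.70
Add to cost:
$87 + $8.70 = $95.70

$95.70


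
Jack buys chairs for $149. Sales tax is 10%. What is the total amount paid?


Calculate the tax:
10% of $149 = $14.90
Add tax to price:
$149 + $14.90 = $163.90

$163.90


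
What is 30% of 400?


Convert percentage to decimal:
30% = 0.3
Multiply:
400 x 0.3 = 120

120


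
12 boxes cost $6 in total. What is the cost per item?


Total cost: $6
Number of items: 12
Unit price: $6 / 12 = $0.50

$0.50


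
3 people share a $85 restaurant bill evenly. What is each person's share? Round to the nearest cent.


Total bill: $85
Number of people: 3
Each pays: $85 / 3 = $28.3333... ≈ $28.33

$28.33


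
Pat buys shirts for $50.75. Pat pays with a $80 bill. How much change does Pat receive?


Start with the amount paid:
$80
Subtract the price:
$80 - $50.75 = $29.25

$29.25


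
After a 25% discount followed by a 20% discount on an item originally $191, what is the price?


First discount:
25% of $191 = $47.75
Price after first discount:
$191 - $47.75 = $143.25
Second discount:
20% of $143.25 = $28.65
Final price:
$143.25 - $28.65 = $114.60

$114.60


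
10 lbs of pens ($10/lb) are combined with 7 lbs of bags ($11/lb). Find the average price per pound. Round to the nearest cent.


Cost of pens:
10 x $10 = $100
Cost of bags:
7 x $11 = $77
Total cost: $100 + $77 = $177
Total weight: 17 lbs
Average: $177 / 17 = $10.4117... ≈ $10.41/lb

$10.41/lb


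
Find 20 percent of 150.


Convert percentage to decimal:
20% = 0.2
Multiply:
150 x 0.2 = 30

30


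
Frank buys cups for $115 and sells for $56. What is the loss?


Selling price = $56
Cost price = $115
Loss = cost price - selling price:
Loss = $115 - $56 = $59

$59


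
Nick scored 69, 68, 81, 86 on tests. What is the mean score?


Add the scores:
69 + 68 + 81 + 86 = 304
Divide by the number of tests:
304 / 4 = 76

76


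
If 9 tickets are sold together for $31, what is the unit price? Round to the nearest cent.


Total cost: $31
Number of items: 9
Unit price: $31 / 9 = $3.4444... ≈ $3.44

$3.44


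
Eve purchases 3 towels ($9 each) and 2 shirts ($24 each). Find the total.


Cost of towels:
3 x $9 = $27
Cost of shirts:
2 x $24 = $48
Add both:
$27 + $48 = $75

$75


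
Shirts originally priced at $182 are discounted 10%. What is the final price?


Calculate the discount amount:
10% of $182 = $18.20
Subtract from original:
$182 - $18.20 = $163.80

$163.80


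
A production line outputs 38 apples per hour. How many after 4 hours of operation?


Production rate: 38 apples per hour
Time: 4 hours
Total: 38 x 4 = 152 apples

152 apples


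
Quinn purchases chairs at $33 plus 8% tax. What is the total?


Calculate the tax:
8% of $33 = $2.64
Add tax to price:
$33 + $2.64 = $35.64

$35.64


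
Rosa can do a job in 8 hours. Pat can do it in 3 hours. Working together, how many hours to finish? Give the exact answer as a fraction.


Rosa's rate: 1/8 of the job per hour
Pat's rate: 1/3 of the job per hour
Combined rate: 1/8 + 1/3 = 11/24 per hour
Time = 1 / (11/24) = 24/11 hours (≈ 2.18 hours)

24/11 hours


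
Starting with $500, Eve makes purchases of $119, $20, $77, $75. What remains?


Add up expenses:
$119 + $20 + $77 + $75 = $291
Subtract from budget:
$500 - $291 = $209

$209


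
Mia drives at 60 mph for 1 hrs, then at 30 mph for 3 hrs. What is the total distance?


Leg 1 distance:
60 x 1 = 60 miles
Leg 2 distance:
30 x 3 = 90 miles
Total distance:
60 + 90 = 150 miles

150 miles


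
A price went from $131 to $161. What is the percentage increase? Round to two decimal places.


Find the absolute change:
|161 - 131| = 30
Divide by original and multiply by 100:
30 / 131 x 100 = 22.9007...% ≈ 22.9%

22.9%


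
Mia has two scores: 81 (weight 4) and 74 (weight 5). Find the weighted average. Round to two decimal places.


Weighted sum:
4 x 81 + 5 x 74 = 694
Total weight:
4 + 5 = 9
Weighted average:
694 / 9 = 77.1111... ≈ 77.11

77.11


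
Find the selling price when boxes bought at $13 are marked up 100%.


Calculate the markup amount:
100% of $13 = $13
Add to cost:
$13 + $13 = $26

$26


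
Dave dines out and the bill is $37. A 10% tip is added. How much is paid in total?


Calculate the tip:
10% of $37 = $3.70
Add tip to meal cost:
$37 + $3.70 = $40.70

$40.70


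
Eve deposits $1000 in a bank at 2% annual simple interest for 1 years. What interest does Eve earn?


Use the formula I = P x R x T / 100
P x R x T = 1000 x 2 x 1 = 2000
I = 2000 / 100 = $20

$20


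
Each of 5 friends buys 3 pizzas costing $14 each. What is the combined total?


Cost per person:
3 x $14 = $42
Group total:
5 x $42 = $210

$210


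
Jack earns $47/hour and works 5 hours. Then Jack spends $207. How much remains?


Calculate earnings:
5 x $47 = $235
Subtract spending:
$235 - $207 = $28

$28


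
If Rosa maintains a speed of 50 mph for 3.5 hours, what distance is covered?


Use the formula: distance = speed x time
Speed = 50 mph, Time = 3.5 hours
50 x 3.5 = 175 miles

175 miles


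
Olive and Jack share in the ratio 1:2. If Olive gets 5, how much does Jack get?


Find the multiplier:
5 / 1 = 5
Apply to Jack's share:
2 x 5 = 10

10


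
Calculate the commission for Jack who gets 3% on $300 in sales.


Convert rate to decimal:
3% = 0.03
Multiply by sales:
$300 x 0.03 = $9

$9


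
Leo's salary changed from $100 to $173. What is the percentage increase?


Find the absolute change:
|173 - 100| = 73
Divide by original and multiply by 100:
73 / 100 x 100 = 73%

73%


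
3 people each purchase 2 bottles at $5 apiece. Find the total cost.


Cost per person:
2 x $5 = $10
Group total:
3 x $10 = $30

$30


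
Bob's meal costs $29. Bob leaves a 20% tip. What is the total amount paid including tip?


Calculate the tip:
20% of $29 = $5.80
Add tip to meal cost:
$29 + $5.80 = $34.80

$34.80


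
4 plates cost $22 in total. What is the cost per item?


Total cost: $22
Number of items: 4
Unit price: $22 / 4 = $5.50

$5.50


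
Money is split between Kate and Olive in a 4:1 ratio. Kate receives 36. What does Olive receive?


Find the multiplier:
36 / 4 = 9
Apply to Olive's share:
1 x 9 = 9

9


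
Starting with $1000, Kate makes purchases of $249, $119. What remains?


Add up expenses:
$249 + $119 = $368
Subtract from budget:
$1000 - $368 = $632

$632


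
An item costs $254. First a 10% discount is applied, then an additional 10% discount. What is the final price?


First discount:
10% of $254 = $25.40
Price after first discount:
$254 - $25.40 = $228.60
Second discount:
10% of $228.60 = $22.86
Final price:
$228.60 - $22.86 = $205.74

$205.74


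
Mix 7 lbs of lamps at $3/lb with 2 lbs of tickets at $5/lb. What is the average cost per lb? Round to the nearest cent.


Cost of lamps:
7 x $3 = $21
Cost of tickets:
2 x $5 = $10
Total cost: $21 + $10 = $31
Total weight: 9 lbs
Average: $31 / 9 = $3.4444... ≈ $3.44/lb

$3.44/lb


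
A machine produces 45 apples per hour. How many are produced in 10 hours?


Production rate: 45 apples per hour
Time: 10 hours
Total: 45 x 10 = 450 apples

450 apples


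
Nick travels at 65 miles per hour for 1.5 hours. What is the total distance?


Use the formula: distance = speed x time
Speed = 65 mph, Time = 1.5 hours
65 x 1.5 = 97.5 miles

97.5 miles


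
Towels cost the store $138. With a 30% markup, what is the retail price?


Calculate the markup amount:
30% of $138 = $41.40
Add to cost:
$138 + $41.40 = $179.40

$179.40


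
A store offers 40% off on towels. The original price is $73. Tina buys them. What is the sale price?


Calculate the discount amount:
40% of $73 = $29.20
Subtract from original:
$73 - $29.20 = $43.80

$43.80


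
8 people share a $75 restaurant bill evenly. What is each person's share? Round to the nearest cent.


Total bill: $75
Number of people: 8
Each pays: $75 / 8 = $9.375 ≈ $9.38

$9.38


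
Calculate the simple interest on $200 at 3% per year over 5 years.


Use the formula I = P x R x T / 100
P x R x T = 200 x 3 x 5 = 3000
I = 3000 / 100 = $30

$30


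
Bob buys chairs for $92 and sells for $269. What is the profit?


Selling price = $269
Cost price = $92
Profit = selling price - cost price:
Profit = $269 - $92 = $177

$177


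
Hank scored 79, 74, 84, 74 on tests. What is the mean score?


Add the scores:
79 + 74 + 84 + 74 = 311
Divide by the number of tests:
311 / 4 = 77.75

77.75


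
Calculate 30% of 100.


Convert percentage to decimal:
30% = 0.3
Multiply:
100 x 0.3 = 30

30


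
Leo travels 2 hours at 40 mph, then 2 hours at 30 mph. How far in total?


Leg 1 distance:
40 x 2 = 80 miles
Leg 2 distance:
30 x 2 = 60 miles
Total distance:
80 + 60 = 140 miles

140 miles


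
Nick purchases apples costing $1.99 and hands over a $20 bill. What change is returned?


Start with the amount paid:
$20
Subtract the price:
$20 - $1.99 = $18.01

$18.01


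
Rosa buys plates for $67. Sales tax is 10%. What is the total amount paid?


Calculate the tax:
10% of $67 = $6.70
Add tax to price:
$67 + $6.70 = $73.70

$73.70


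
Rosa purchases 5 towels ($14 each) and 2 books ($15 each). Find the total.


Cost of towels:
5 x $14 = $70
Cost of books:
2 x $15 = $30
Add both:
$70 + $30 = $100

$100


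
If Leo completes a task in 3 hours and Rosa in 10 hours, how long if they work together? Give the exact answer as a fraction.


Leo's rate: 1/3 of the job per hour
Rosa's rate: 1/10 of the job per hour
Combined rate: 1/3 + 1/10 = 13/30 per hour
Time = 1 / (13/30) = 30/13 hours (≈ 2.31 hours)

30/13 hours


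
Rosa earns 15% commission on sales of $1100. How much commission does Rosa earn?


Convert rate to decimal:
15% = 0.15
Multiply by sales:
$1100 x 0.15 = $165

$165


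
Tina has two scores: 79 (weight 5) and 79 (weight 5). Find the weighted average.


Weighted sum:
5 x 79 + 5 x 79 = 790
Total weight:
5 + 5 = 10
Weighted average:
790 / 10 = 79

79


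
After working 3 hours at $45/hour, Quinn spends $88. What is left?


Calculate earnings:
3 x $45 = $135
Subtract spending:
$135 - $88 = $47

$47


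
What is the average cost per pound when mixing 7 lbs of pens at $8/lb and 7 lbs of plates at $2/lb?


Cost of pens:
7 x $8 = $56
Cost of plates:
7 x $2 = $14
Total cost: $56 + $14 = $70
Total weight: 14 lbs
Average: $70 / 14 = $5/lb

$5/lb


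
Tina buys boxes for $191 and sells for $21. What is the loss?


Selling price = $21
Cost price = $191
Loss = cost price - selling price:
Loss = $191 - $21 = $170

$170


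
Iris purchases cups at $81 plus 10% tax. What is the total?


Calculate the tax:
10% of $81 = $8.10
Add tax to price:
$81 + $8.10 = $89.10

$89.10


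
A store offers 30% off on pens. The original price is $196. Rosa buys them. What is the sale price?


Calculate the discount amount:
30% of $196 = $58.80
Subtract from original:
$196 - $58.80 = $137.20

$137.20


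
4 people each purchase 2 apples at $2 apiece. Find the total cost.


Cost per person:
2 x $2 = $4
Group total:
4 x $4 = $16

$16


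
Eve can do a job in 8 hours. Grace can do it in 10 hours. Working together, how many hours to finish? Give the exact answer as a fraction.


Eve's rate: 1/8 of the job per hour
Grace's rate: 1/10 of the job per hour
Combined rate: 1/8 + 1/10 = 9/40 per hour
Time = 1 / (9/40) = 40/9 hours (≈ 4.44 hours)

40/9 hours


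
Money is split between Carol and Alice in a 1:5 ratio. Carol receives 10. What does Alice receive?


Find the multiplier:
10 / 1 = 10
Apply to Alice's share:
5 x 10 = 50

50


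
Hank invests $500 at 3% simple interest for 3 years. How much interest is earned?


Use the formula I = P x R x T / 100
P x R x T = 500 x 3 x 3 = 4500
I = 4500 / 100 = $45

$45


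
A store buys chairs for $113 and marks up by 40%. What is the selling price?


Calculate the markup amount:
40% of $113 = $45.20
Add to cost:
$113 + $45.20 = $158.20

$158.20


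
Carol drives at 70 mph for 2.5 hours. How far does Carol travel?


Use the formula: distance = speed x time
Speed = 70 mph, Time = 2.5 hours
70 x 2.5 = 175 miles

175 miles


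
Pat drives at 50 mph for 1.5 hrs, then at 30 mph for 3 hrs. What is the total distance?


Leg 1 distance:
50 x 1.5 = 75 miles
Leg 2 distance:
30 x 3 = 90 miles
Total distance:
75 + 90 = 165 miles

165 miles


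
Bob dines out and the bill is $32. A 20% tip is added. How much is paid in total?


Calculate the tip:
20% of $32 = $6.40
Add tip to meal cost:
$32 + $6.40 = $38.40

$38.40


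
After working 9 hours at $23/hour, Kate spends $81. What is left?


Calculate earnings:
9 x $23 = $207
Subtract spending:
$207 - $81 = $126

$126


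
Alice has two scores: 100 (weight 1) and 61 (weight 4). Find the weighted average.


Weighted sum:
1 x 100 + 4 x 61 = 344
Total weight:
1 + 4 = 5
Weighted average:
344 / 5 = 68.8

68.8


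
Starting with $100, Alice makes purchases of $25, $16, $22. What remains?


Add up expenses:
$25 + $16 + $22 = $63
Subtract from budget:
$100 - $63 = $37

$37


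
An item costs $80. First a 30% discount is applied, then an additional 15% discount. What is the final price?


First discount:
30% of $80 = $24
Price after first discount:
$80 - $24 = $56
Second discount:
15% of $56 = $8.40
Final price:
$56 - $8.40 = $47.60

$47.60


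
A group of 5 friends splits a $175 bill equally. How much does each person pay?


Total bill: $175
Number of people: 5
Each pays: $175 / 5 = $35

$35


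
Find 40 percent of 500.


Convert percentage to decimal:
40% = 0.4
Multiply:
500 x 0.4 = 200

200


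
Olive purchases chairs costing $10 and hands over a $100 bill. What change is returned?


Start with the amount paid:
$100
Subtract the price:
$100 - $10 = $90

$90


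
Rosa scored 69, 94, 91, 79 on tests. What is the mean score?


Add the scores:
69 + 94 + 91 + 79 = 333
Divide by the number of tests:
333 / 4 = 83.25

83.25


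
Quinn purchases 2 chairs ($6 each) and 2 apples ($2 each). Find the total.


Cost of chairs:
2 x $6 = $12
Cost of apples:
2 x $2 = $4
Add both:
$12 + $4 = $16

$16


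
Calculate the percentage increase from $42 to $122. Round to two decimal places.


Find the absolute change:
|122 - 42| = 80
Divide by original and multiply by 100:
80 / 42 x 100 = 190.4761...% ≈ 190.48%

190.48%


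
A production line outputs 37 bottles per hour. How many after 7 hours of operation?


Production rate: 37 bottles per hour
Time: 7 hours
Total: 37 x 7 = 259 bottles

259 bottles


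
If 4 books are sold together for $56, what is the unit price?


Total cost: $56
Number of items: 4
Unit price: $56 / 4 = $14

$14


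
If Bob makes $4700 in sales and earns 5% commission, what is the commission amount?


Convert rate to decimal:
5% = 0.05
Multiply by sales:
$4700 x 0.05 = $235

$235


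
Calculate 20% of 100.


Convert percentage to decimal:
20% = 0.2
Multiply:
100 x 0.2 = 20

20


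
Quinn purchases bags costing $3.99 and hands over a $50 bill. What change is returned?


Start with the amount paid:
$50
Subtract the price:
$50 - $3.99 = $46.01

$46.01


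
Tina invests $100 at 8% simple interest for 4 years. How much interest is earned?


Use the formula I = P x R x T / 100
P x R x T = 100 x 8 x 4 = 3200
I = 3200 / 100 = $32

$32


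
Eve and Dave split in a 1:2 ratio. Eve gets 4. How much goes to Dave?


Find the multiplier:
4 / 1 = 4
Apply to Dave's share:
2 x 4 = 8

8


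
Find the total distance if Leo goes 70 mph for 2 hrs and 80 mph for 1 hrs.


Leg 1 distance:
70 x 2 = 140 miles
Leg 2 distance:
80 x 1 = 80 miles
Total distance:
140 + 80 = 220 miles

220 miles


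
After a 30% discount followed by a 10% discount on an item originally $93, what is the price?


First discount:
30% of $93 = $27.90
Price after first discount:
$93 - $27.90 = $65.10
Second discount:
10% of $65.10 = $6.51
Final price:
$65.10 - $6.51 = $58.59

$58.59


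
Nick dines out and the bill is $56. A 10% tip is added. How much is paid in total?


Calculate the tip:
10% of $56 = $5.60
Add tip to meal cost:
$56 + $5.60 = $61.60

$61.60


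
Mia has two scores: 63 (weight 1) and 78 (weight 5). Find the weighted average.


Weighted sum:
1 x 63 + 5 x 78 = 453
Total weight:
1 + 5 = 6
Weighted average:
453 / 6 = 75.5

75.5


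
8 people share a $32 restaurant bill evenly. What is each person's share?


Total bill: $32
Number of people: 8
Each pays: $32 / 8 = $4

$4


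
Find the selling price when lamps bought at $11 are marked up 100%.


Calculate the markup amount:
100% of $11 = $11
Add to cost:
$11 + $11 = $22

$22


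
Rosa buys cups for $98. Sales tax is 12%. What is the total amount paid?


Calculate the tax:
12% of $98 = $11.76
Add tax to price:
$98 + $11.76 = $109.76

$109.76


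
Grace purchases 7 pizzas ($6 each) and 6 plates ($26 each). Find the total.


Cost of pizzas:
7 x $6 = $42
Cost of plates:
6 x $26 = $156
Add both:
$42 + $156 = $198

$198


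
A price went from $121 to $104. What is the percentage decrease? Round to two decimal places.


Find the absolute change:
|104 - 121| = 17
Divide by original and multiply by 100:
17 / 121 x 100 = 14.0495...% ≈ 14.05%

14.05%


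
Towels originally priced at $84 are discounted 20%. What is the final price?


Calculate the discount amount:
20% of $84 = $16.80
Subtract from original:
$84 - $16.80 = $67.20

$67.20


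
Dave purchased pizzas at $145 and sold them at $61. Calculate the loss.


Selling price = $61
Cost price = $145
Loss = cost price - selling price:
Loss = $145 - $61 = $84

$84


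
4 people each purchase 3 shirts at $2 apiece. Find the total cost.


Cost per person:
3 x $2 = $6
Group total:
4 x $6 = $24

$24


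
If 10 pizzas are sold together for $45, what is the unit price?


Total cost: $45
Number of items: 10
Unit price: $45 / 10 = $4.50

$4.50


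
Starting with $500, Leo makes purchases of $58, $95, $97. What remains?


Add up expenses:
$58 + $95 + $97 = $250
Subtract from budget:
$500 - $250 = $250

$250


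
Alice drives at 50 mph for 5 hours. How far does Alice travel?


Use the formula: distance = speed x time
Speed = 50 mph, Time = 5 hours
50 x 5 = 250 miles

250 miles


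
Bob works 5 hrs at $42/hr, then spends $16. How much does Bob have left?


Calculate earnings:
5 x $42 = $210
Subtract spending:
$210 - $16 = $194

$194


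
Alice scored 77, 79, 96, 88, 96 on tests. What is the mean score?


Add the scores:
77 + 79 + 96 + 88 + 96 = 436
Divide by the number of tests:
436 / 5 = 87.2

87.2


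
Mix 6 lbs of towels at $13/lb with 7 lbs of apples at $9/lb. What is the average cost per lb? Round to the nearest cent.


Cost of towels:
6 x $13 = $78
Cost of apples:
7 x $9 = $63
Total cost: $78 + $63 = $141
Total weight: 13 lbs
Average: $141 / 13 = $10.8461... ≈ $10.85/lb

$10.85/lb


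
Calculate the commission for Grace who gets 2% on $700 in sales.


Convert rate to decimal:
2% = 0.02
Multiply by sales:
$700 x 0.02 = $14

$14


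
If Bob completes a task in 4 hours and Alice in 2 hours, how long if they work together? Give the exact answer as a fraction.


Bob's rate: 1/4 of the job per hour
Alice's rate: 1/2 of the job per hour
Combined rate: 1/4 + 1/2 = 3/4 per hour
Time = 1 / (3/4) = 4/3 hours (≈ 1.33 hours)

4/3 hours


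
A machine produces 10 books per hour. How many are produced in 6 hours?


Production rate: 10 books per hour
Time: 6 hours
Total: 10 x 6 = 60 books

60 books


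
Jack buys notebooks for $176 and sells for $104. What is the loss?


Selling price = $104
Cost price = $176
Loss = cost price - selling price:
Loss = $176 - $104 = $72

$72


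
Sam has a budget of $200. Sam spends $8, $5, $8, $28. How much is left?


Add up expenses:
$8 + $5 + $8 + $28 = $49
Subtract from budget:
$200 - $49 = $151

$151


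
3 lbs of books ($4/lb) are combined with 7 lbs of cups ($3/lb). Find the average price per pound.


Cost of books:
3 x $4 = $12
Cost of cups:
7 x $3 = $21
Total cost: $12 + $21 = $33
Total weight: 10 lbs
Average: $33 / 10 = $3.30/lb

$3.30/lb


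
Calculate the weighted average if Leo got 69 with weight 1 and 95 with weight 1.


Weighted sum:
1 x 69 + 1 x 95 = 164
Total weight:
1 + 1 = 2
Weighted average:
164 / 2 = 82

82


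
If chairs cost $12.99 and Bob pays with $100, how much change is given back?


Start with the amount paid:
$100
Subtract the price:
$100 - $12.99 = $87.01

$87.01


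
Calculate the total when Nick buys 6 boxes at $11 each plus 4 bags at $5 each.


Cost of boxes:
6 x $11 = $66
Cost of bags:
4 x $5 = $20
Add both:
$66 + $20 = $86

$86


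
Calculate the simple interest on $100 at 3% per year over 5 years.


Use the formula I = P x R x T / 100
P x R x T = 100 x 3 x 5 = 1500
I = 1500 / 100 = $15

$15


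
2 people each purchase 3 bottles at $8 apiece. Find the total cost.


Cost per person:
3 x $8 = $24
Group total:
2 x $24 = $48

$48


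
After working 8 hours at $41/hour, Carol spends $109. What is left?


Calculate earnings:
8 x $41 = $328
Subtract spending:
$328 - $109 = $219

$219


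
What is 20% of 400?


Convert percentage to decimal:
20% = 0.2
Multiply:
400 x 0.2 = 80

80


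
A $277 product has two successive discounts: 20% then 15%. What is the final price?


First discount:
20% of $277 = $55.40
Price after first discount:
$277 - $55.40 = $221.60
Second discount:
15% of $221.60 = $33.24
Final price:
$221.60 - $33.24 = $188.36

$188.36


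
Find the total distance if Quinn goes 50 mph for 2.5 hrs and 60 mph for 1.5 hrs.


Leg 1 distance:
50 x 2.5 = 125 miles
Leg 2 distance:
60 x 1.5 = 90 miles
Total distance:
125 + 90 = 215 miles

215 miles


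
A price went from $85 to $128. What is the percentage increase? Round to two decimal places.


Find the absolute change:
|128 - 85| = 43
Divide by original and multiply by 100:
43 / 85 x 100 = 50.5882...% ≈ 50.59%

50.59%


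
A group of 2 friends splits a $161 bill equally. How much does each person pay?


Total bill: $161
Number of people: 2
Each pays: $161 / 2 = $80.50

$80.50


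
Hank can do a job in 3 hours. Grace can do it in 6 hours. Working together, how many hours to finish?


Hank's rate: 1/3 of the job per hour
Grace's rate: 1/6 of the job per hour
Combined rate: 1/3 + 1/6 = 1/2 per hour
Time = 1 / (1/2) = 2 hours

2 hours


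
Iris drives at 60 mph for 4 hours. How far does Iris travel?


Use the formula: distance = speed x time
Speed = 60 mph, Time = 4 hours
60 x 4 = 240 miles

240 miles


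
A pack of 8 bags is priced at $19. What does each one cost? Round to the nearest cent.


Total cost: $19
Number of items: 8
Unit price: $19 / 8 = $2.375 ≈ $2.38

$2.38


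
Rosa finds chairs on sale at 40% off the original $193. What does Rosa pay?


Calculate the discount amount:
40% of $193 = $77.20
Subtract from original:
$193 - $77.20 = $115.80

$115.80


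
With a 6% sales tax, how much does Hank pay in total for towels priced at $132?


Calculate the tax:
6% of $132 = $7.92
Add tax to price:
$132 + $7.92 = $139.92

$139.92


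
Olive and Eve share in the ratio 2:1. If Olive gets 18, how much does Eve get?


Find the multiplier:
18 / 2 = 9
Apply to Eve's share:
1 x 9 = 9

9


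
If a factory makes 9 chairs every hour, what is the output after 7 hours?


Production rate: 9 chairs per hour
Time: 7 hours
Total: 9 x 7 = 63 chairs

63 chairs


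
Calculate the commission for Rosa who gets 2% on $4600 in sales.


Convert rate to decimal:
2% = 0.02
Multiply by sales:
$4600 x 0.02 = $92

$92


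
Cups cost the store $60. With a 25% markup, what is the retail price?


Calculate the markup amount:
25% of $60 = $15
Add to cost:
$60 + $15 = $75

$75


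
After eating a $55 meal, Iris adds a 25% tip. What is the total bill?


Calculate the tip:
25% of $55 = $13.75
Add tip to meal cost:
$55 + $13.75 = $68.75

$68.75


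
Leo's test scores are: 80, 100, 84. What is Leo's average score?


Add the scores:
80 + 100 + 84 = 264
Divide by the number of tests:
264 / 3 = 88

88


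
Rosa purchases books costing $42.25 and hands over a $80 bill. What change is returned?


Start with the amount paid:
$80
Subtract the price:
$80 - $42.25 = $37.75

$37.75


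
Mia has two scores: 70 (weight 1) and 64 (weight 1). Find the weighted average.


Weighted sum:
1 x 70 + 1 x 64 = 134
Total weight:
1 + 1 = 2
Weighted average:
134 / 2 = 67

67


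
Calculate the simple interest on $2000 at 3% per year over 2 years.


Use the formula I = P x R x T / 100
P x R x T = 2000 x 3 x 2 = 12000
I = 12000 / 100 = $120

$120


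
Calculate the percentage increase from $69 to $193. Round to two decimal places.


Find the absolute change:
|193 - 69| = 124
Divide by original and multiply by 100:
124 / 69 x 100 = 179.7101...% ≈ 179.71%

179.71%


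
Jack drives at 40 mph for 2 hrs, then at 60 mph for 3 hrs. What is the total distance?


Leg 1 distance:
40 x 2 = 80 miles
Leg 2 distance:
60 x 3 = 180 miles
Total distance:
80 + 180 = 260 miles

260 miles


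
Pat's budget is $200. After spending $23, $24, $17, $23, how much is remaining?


Add up expenses:
$23 + $24 + $17 + $23 = $87
Subtract from budget:
$200 - $87 = $113

$113


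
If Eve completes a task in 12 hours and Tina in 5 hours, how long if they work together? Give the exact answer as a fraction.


Eve's rate: 1/12 of the job per hour
Tina's rate: 1/5 of the job per hour
Combined rate: 1/12 + 1/5 = 17/60 per hour
Time = 1 / (17/60) = 60/17 hours (≈ 3.53 hours)

60/17 hours


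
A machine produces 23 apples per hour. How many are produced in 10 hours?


Production rate: 23 apples per hour
Time: 10 hours
Total: 23 x 10 = 230 apples

230 apples


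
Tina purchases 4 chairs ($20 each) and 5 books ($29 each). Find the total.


Cost of chairs:
4 x $20 = $80
Cost of books:
5 x $29 = $145
Add both:
$80 + $145 = $225

$225


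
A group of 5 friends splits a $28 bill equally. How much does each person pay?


Total bill: $28
Number of people: 5
Each pays: $28 / 5 = $5.60

$5.60


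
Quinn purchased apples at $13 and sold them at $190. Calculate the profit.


Selling price = $190
Cost price = $13
Profit = selling price - cost price:
Profit = $190 - $13 = $177

$177


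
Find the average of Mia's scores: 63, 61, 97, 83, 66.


Add the scores:
63 + 61 + 97 + 83 + 66 = 370
Divide by the number of tests:
370 / 5 = 74

74


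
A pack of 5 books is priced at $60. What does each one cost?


Total cost: $60
Number of items: 5
Unit price: $60 / 5 = $12

$12


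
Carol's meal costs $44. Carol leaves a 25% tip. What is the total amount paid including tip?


Calculate the tip:
25% of $44 = $11
Add tip to meal cost:
$44 + $11 = $55

$55


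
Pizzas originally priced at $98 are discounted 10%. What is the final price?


Calculate the discount amount:
10% of $98 = $9.80
Subtract from original:
$98 - $9.80 = $88.20

$88.20


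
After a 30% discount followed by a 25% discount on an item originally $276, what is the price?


First discount:
30% of $276 = $82.80
Price after first discount:
$276 - $82.80 = $193.20
Second discount:
25% of $193.20 = $48.30
Final price:
$193.20 - $48.30 = $144.90

$144.90


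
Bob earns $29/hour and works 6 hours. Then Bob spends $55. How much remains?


Calculate earnings:
6 x $29 = $174
Subtract spending:
$174 - $55 = $119

$119


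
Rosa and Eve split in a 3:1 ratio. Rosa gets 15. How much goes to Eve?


Find the multiplier:
15 / 3 = 5
Apply to Eve's share:
1 x 5 = 5

5


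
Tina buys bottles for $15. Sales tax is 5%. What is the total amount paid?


Calculate the tax:
5% of $15 = $0.75
Add tax to price:
$15 + $0.75 = $15.75

$15.75


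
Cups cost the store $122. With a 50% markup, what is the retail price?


Calculate the markup amount:
50% of $122 = $61
Add to cost:
$122 + $61 = $183

$183


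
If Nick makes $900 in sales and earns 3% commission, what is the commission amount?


Convert rate to decimal:
3% = 0.03
Multiply by sales:
$900 x 0.03 = $27

$27


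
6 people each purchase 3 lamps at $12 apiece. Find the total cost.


Cost per person:
3 x $12 = $36
Group total:
6 x $36 = $216

$216


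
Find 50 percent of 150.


Convert percentage to decimal:
50% = 0.5
Multiply:
150 x 0.5 = 75

75


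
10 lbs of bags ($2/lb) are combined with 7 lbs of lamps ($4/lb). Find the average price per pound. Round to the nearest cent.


Cost of bags:
10 x $2 = $20
Cost of lamps:
7 x $4 = $28
Total cost: $20 + $28 = $48
Total weight: 17 lbs
Average: $48 / 17 = $2.8235... ≈ $2.82/lb

$2.82/lb


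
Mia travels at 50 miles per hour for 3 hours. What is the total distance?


Use the formula: distance = speed x time
Speed = 50 mph, Time = 3 hours
50 x 3 = 150 miles

150 miles


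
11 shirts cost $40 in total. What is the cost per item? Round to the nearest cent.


Total cost: $40
Number of items: 11
Unit price: $40 / 11 = $3.6363... ≈ $3.64

$3.64


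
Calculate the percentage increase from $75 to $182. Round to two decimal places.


Find the absolute change:
|182 - 75| = 107
Divide by original and multiply by 100:
107 / 75 x 100 = 142.6666...% ≈ 142.67%

142.67%


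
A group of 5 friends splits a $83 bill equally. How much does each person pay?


Total bill: $83
Number of people: 5
Each pays: $83 / 5 = $16.60

$16.60


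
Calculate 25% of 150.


Convert percentage to decimal:
25% = 0.25
Multiply:
150 x 0.25 = 37.5

37.5


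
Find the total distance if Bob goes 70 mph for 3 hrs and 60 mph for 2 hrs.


Leg 1 distance:
70 x 3 = 210 miles
Leg 2 distance:
60 x 2 = 120 miles
Total distance:
210 + 120 = 330 miles

330 miles


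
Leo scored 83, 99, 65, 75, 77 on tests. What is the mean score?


Add the scores:
83 + 99 + 65 + 75 + 77 = 399
Divide by the number of tests:
399 / 5 = 79.8

79.8


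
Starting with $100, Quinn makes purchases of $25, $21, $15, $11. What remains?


Add up expenses:
$25 + $21 + $15 + $11 = $72
Subtract from budget:
$100 - $72 = $28

$28


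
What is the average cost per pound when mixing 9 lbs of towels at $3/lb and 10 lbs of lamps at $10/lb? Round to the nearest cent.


Cost of towels:
9 x $3 = $27
Cost of lamps:
10 x $10 = $100
Total cost: $27 + $100 = $127
Total weight: 19 lbs
Average: $127 / 19 = $6.6842... ≈ $6.68/lb

$6.68/lb


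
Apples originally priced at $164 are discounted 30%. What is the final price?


Calculate the discount amount:
30% of $164 = $49.20
Subtract from original:
$164 - $49.20 = $114.80

$114.80


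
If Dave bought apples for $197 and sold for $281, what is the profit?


Selling price = $281
Cost price = $197
Profit = selling price - cost price:
Profit = $281 - $197 = $84

$84


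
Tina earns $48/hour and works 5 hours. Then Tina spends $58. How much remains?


Calculate earnings:
5 x $48 = $240
Subtract spending:
$240 - $58 = $182

$182


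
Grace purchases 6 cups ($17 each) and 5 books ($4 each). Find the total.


Cost of cups:
6 x $17 = $102
Cost of books:
5 x $4 = $20
Add both:
$102 + $20 = $122

$122


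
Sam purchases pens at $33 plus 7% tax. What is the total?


Calculate the tax:
7% of $33 = $2.31
Add tax to price:
$33 + $2.31 = $35.31

$35.31


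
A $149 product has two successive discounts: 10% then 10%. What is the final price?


First discount:
10% of $149 = $14.90
Price after first discount:
$149 - $14.90 = $134.10
Second discount:
10% of $134.10 = $13.41
Final price:
$134.10 - $13.41 = $120.69

$120.69


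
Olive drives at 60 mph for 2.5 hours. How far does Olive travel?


Use the formula: distance = speed x time
Speed = 60 mph, Time = 2.5 hours
60 x 2.5 = 150 miles

150 miles


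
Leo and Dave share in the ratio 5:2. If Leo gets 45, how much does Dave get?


Find the multiplier:
45 / 5 = 9
Apply to Dave's share:
2 x 9 = 18

18


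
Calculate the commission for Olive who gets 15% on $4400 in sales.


Convert rate to decimal:
15% = 0.15
Multiply by sales:
$4400 x 0.15 = $660

$660


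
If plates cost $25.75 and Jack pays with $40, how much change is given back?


Start with the amount paid:
$40
Subtract the price:
$40 - $25.75 = $14.25

$14.25


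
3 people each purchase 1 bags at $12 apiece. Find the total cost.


Cost per person:
1 x $12 = $12
Group total:
3 x $12 = $36

$36


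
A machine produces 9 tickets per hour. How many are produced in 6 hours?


Production rate: 9 tickets per hour
Time: 6 hours
Total: 9 x 6 = 54 tickets

54 tickets


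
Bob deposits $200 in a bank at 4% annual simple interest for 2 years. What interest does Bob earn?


Use the formula I = P x R x T / 100
P x R x T = 200 x 4 x 2 = 1600
I = 1600 / 100 = $16

$16
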